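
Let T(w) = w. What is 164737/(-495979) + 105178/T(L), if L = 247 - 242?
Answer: 52165255577/2479895 ≈ 21035.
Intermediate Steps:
L = 5
164737/(-495979) + 105178/T(L) = 164737/(-495979) + 105178/5 = 164737*(-1/495979) + 105178*(⅕) = -164737/495979 + 105178/5 = 52165255577/2479895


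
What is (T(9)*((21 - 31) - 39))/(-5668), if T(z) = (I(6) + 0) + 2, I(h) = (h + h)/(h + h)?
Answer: 147/5668 ≈ 0.025935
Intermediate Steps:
I(h) = 1 (I(h) = (2*h)/((2*h)) = (2*h)*(1/(2*h)) = 1)
T(z) = 3 (T(z) = (1 + 0) + 2 = 1 + 2 = 3)
(T(9)*((21 - 31) - 39))/(-5668) = (3*((21 - 31) - 39))/(-5668) = (3*(-10 - 39))*(-1/5668) = (3*(-49))*(-1/5668) = -147*(-1/5668) = 147/5668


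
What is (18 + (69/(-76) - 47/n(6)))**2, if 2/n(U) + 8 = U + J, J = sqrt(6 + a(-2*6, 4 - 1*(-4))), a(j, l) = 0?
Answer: 42865417/5776 - 228937*sqrt(6)/76 ≈ 42.629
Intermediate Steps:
J = sqrt(6) (J = sqrt(6 + 0) = sqrt(6) ≈ 2.4495)
n(U) = 2/(-8 + U + sqrt(6)) (n(U) = 2/(-8 + (U + sqrt(6))) = 2/(-8 + U + sqrt(6)))
(18 + (69/(-76) - 47/n(6)))**2 = (18 + (69/(-76) - (-47 + 47*sqrt(6)/2)))**2 = (18 + (69*(-1/76) - (-47 + 47*sqrt(6)/2)))**2 = (18 + (-69/76 - 47*(-1 + sqrt(6)/2)))**2 = (18 + (-69/76 + (47 - 47*sqrt(6)/2)))**2 = (18 + (3503/76 - 47*sqrt(6)/2))**2 = (4871/76 - 47*sqrt(6)/2)**2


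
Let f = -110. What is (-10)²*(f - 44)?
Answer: -15400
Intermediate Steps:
(-10)²*(f - 44) = (-10)²*(-110 - 44) = 100*(-154) = -15400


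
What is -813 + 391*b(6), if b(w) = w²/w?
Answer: 1533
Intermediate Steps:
b(w) = w
-813 + 391*b(6) = -813 + 391*6 = -813 + 2346 = 1533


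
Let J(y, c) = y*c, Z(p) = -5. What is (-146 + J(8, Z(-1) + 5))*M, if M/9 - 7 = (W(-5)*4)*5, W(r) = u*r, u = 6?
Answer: 779202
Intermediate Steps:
W(r) = 6*r
M = -5337 (M = 63 + 9*(((6*(-5))*4)*5) = 63 + 9*(-30*4*5) = 63 + 9*(-120*5) = 63 + 9*(-600) = 63 - 5400 = -5337)
J(y, c) = c*y
(-146 + J(8, Z(-1) + 5))*M = (-146 + (-5 + 5)*8)*(-5337) = (-146 + 0*8)*(-5337) = (-146 + 0)*(-5337) = -146*(-5337) = 779202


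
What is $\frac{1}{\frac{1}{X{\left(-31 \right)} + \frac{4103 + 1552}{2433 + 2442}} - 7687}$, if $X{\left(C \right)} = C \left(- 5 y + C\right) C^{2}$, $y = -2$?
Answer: $- \frac{15640304}{120227016823} \approx -0.00013009$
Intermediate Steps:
$X{\left(C \right)} = C^{3} \left(10 + C\right)$ ($X{\left(C \right)} = C \left(\left(-5\right) \left(-2\right) + C\right) C^{2} = C \left(10 + C\right) C^{2} = C C^{2} \left(10 + C\right) = C^{3} \left(10 + C\right)$)
$\frac{1}{\frac{1}{X{\left(-31 \right)} + \frac{4103 + 1552}{2433 + 2442}} - 7687} = \frac{1}{\frac{1}{\left(-31\right)^{3} \left(10 - 31\right) + \frac{4103 + 1552}{2433 + 2442}} - 7687} = \frac{1}{\frac{1}{\left(-29791\right) \left(-21\right) + \frac{5655}{4875}} - 7687} = \frac{1}{\frac{1}{625611 + 5655 \cdot \frac{1}{4875}} - 7687} = \frac{1}{\frac{1}{625611 + \frac{29}{25}} - 7687} = \frac{1}{\frac{1}{\frac{15640304}{25}} - 7687} = \frac{1}{\frac{25}{15640304} - 7687} = \frac{1}{- \frac{120227016823}{15640304}} = - \frac{15640304}{120227016823}$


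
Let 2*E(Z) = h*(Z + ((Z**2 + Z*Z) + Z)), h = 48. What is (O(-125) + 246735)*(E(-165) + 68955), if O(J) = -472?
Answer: 336847150605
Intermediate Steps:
E(Z) = 48*Z + 48*Z**2 (E(Z) = (48*(Z + ((Z**2 + Z*Z) + Z)))/2 = (48*(Z + ((Z**2 + Z**2) + Z)))/2 = (48*(Z + (2*Z**2 + Z)))/2 = (48*(Z + (Z + 2*Z**2)))/2 = (48*(2*Z + 2*Z**2))/2 = (96*Z + 96*Z**2)/2 = 48*Z + 48*Z**2)
(O(-125) + 246735)*(E(-165) + 68955) = (-472 + 246735)*(48*(-165)*(1 - 165) + 68955) = 246263*(48*(-165)*(-164) + 68955) = 246263*(1298880 + 68955) = 246263*1367835 = 336847150605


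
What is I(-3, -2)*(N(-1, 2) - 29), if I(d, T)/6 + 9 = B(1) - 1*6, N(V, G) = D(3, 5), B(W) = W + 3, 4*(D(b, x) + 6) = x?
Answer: 4455/2 ≈ 2227.5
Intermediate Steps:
D(b, x) = -6 + x/4
B(W) = 3 + W
N(V, G) = -19/4 (N(V, G) = -6 + (¼)*5 = -6 + 5/4 = -19/4)
I(d, T) = -66 (I(d, T) = -54 + 6*((3 + 1) - 1*6) = -54 + 6*(4 - 6) = -54 + 6*(-2) = -54 - 12 = -66)
I(-3, -2)*(N(-1, 2) - 29) = -66*(-19/4 - 29) = -66*(-135/4) = 4455/2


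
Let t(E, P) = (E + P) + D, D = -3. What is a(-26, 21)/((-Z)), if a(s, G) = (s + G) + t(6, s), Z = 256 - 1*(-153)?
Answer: 28/409 ≈ 0.068460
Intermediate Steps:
Z = 409 (Z = 256 + 153 = 409)
t(E, P) = -3 + E + P (t(E, P) = (E + P) - 3 = -3 + E + P)
a(s, G) = 3 + G + 2*s (a(s, G) = (s + G) + (-3 + 6 + s) = (G + s) + (3 + s) = 3 + G + 2*s)
a(-26, 21)/((-Z)) = (3 + 21 + 2*(-26))/((-1*409)) = (3 + 21 - 52)/(-409) = -28*(-1/409) = 28/409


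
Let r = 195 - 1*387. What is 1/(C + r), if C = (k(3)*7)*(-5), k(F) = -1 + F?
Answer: -1/262 ≈ -0.0038168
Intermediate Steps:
r = -192 (r = 195 - 387 = -192)
C = -70 (C = ((-1 + 3)*7)*(-5) = (2*7)*(-5) = 14*(-5) = -70)
1/(C + r) = 1/(-70 - 192) = 1/(-262) = -1/262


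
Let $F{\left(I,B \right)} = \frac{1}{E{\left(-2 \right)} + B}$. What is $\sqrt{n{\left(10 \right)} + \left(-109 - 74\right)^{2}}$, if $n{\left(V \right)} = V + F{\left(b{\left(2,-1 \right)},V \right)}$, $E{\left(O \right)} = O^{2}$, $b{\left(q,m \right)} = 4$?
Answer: $\frac{\sqrt{6565818}}{14} \approx 183.03$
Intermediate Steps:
$F{\left(I,B \right)} = \frac{1}{4 + B}$ ($F{\left(I,B \right)} = \frac{1}{\left(-2\right)^{2} + B} = \frac{1}{4 + B}$)
$n{\left(V \right)} = V + \frac{1}{4 + V}$
$\sqrt{n{\left(10 \right)} + \left(-109 - 74\right)^{2}} = \sqrt{\frac{1 + 10 \left(4 + 10\right)}{4 + 10} + \left(-109 - 74\right)^{2}} = \sqrt{\frac{1 + 10 \cdot 14}{14} + \left(-183\right)^{2}} = \sqrt{\frac{1 + 140}{14} + 33489} = \sqrt{\frac{1}{14} \cdot 141 + 33489} = \sqrt{\frac{141}{14} + 33489} = \sqrt{\frac{468987}{14}} = \frac{\sqrt{6565818}}{14}$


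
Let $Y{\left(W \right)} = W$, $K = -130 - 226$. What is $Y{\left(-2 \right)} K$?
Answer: $712$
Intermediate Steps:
$K = -356$ ($K = -130 - 226 = -356$)
$Y{\left(-2 \right)} K = \left(-2\right) \left(-356\right) = 712$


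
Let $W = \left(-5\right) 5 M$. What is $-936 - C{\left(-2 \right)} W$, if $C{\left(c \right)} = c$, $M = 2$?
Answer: $-1036$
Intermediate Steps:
$W = -50$ ($W = \left(-5\right) 5 \cdot 2 = \left(-25\right) 2 = -50$)
$-936 - C{\left(-2 \right)} W = -936 - \left(-2\right) \left(-50\right) = -936 - 100 = -1036$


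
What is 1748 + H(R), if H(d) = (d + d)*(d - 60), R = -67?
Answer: 18766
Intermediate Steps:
H(d) = 2*d*(-60 + d) (H(d) = (2*d)*(-60 + d) = 2*d*(-60 + d))
1748 + H(R) = 1748 + 2*(-67)*(-60 - 67) = 1748 + 2*(-67)*(-127) = 1748 + 17018 = 18766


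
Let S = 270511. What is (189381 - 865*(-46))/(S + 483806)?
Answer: 229171/754317 ≈ 0.30381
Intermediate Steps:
(189381 - 865*(-46))/(S + 483806) = (189381 - 865*(-46))/(270511 + 483806) = (189381 + 39790)/754317 = 229171*(1/754317) = 229171/754317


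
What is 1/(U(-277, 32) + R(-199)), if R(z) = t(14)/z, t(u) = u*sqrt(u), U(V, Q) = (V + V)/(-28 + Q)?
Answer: -21938954/3038534153 + 11144*sqrt(14)/3038534153 ≈ -0.0072065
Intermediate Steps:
U(V, Q) = 2*V/(-28 + Q) (U(V, Q) = (2*V)/(-28 + Q) = 2*V/(-28 + Q))
t(u) = u**(3/2)
R(z) = 14*sqrt(14)/z (R(z) = 14**(3/2)/z = (14*sqrt(14))/z = 14*sqrt(14)/z)
1/(U(-277, 32) + R(-199)) = 1/(2*(-277)/(-28 + 32) + 14*sqrt(14)/(-199)) = 1/(2*(-277)/4 + 14*sqrt(14)*(-1/199)) = 1/(2*(-277)*(1/4) - 14*sqrt(14)/199) = 1/(-277/2 - 14*sqrt(14)/199)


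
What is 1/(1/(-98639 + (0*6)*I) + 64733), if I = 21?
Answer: 98639/6385198386 ≈ 1.5448e-5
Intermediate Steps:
1/(1/(-98639 + (0*6)*I) + 64733) = 1/(1/(-98639 + (0*6)*21) + 64733) = 1/(1/(-98639 + 0*21) + 64733) = 1/(1/(-98639 + 0) + 64733) = 1/(1/(-98639) + 64733) = 1/(-1/98639 + 64733) = 1/(6385198386/98639) = 98639/6385198386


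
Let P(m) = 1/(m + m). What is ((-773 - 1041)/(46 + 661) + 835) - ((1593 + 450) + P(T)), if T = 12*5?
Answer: -102705107/84840 ≈ -1210.6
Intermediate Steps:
T = 60
P(m) = 1/(2*m)
((-773 - 1041)/(46 + 661) + 835) - ((1593 + 450) + P(T)) = ((-773 - 1041)/(46 + 661) + 835) - ((1593 + 450) + (½)/60) = (-1814/707 + 835) - (2043 + (½)*(1/60)) = (-1814*1/707 + 835) - (2043 + 1/120) = (-1814/707 + 835) - 1*245161/120 = 588531/707 - 245161/120 = -102705107/84840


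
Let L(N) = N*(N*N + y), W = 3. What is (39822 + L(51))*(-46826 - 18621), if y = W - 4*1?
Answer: -11284502634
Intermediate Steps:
y = -1 (y = 3 - 4*1 = 3 - 4 = -1)
L(N) = N*(-1 + N²) (L(N) = N*(N*N - 1) = N*(N² - 1) = N*(-1 + N²))
(39822 + L(51))*(-46826 - 18621) = (39822 + (51³ - 1*51))*(-46826 - 18621) = (39822 + (132651 - 51))*(-65447) = (39822 + 132600)*(-65447) = 172422*(-65447) = -11284502634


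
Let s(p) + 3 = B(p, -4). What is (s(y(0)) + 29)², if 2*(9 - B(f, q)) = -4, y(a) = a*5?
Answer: 1369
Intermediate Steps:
y(a) = 5*a
B(f, q) = 11 (B(f, q) = 9 - ½*(-4) = 9 + 2 = 11)
s(p) = 8 (s(p) = -3 + 11 = 8)
(s(y(0)) + 29)² = (8 + 29)² = 37² = 1369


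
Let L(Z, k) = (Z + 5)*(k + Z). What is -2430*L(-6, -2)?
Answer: -19440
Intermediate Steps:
L(Z, k) = (5 + Z)*(Z + k)
-2430*L(-6, -2) = -2430*((-6)² + 5*(-6) + 5*(-2) - 6*(-2)) = -2430*(36 - 30 - 10 + 12) = -2430*8 = -19440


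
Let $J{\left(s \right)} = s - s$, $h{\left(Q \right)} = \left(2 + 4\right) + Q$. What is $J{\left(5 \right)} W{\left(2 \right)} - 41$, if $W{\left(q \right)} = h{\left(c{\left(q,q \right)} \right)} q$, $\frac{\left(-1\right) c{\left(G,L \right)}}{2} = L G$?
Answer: $-41$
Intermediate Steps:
$c{\left(G,L \right)} = - 2 G L$ ($c{\left(G,L \right)} = - 2 L G = - 2 G L$)
$h{\left(Q \right)} = 6 + Q$
$J{\left(s \right)} = 0$
$W{\left(q \right)} = q \left(6 - 2 q^{2}\right)$ ($W{\left(q \right)} = \left(6 - 2 q q\right) q = \left(6 - 2 q^{2}\right) q = q \left(6 - 2 q^{2}\right)$)
$J{\left(5 \right)} W{\left(2 \right)} - 41 = 0 \cdot 2 \cdot 2 \left(3 - 2^{2}\right) - 41 = 0 \cdot 2 \cdot 2 \left(3 - 4\right) - 41 = 0 \cdot 2 \cdot 2 \left(-1\right) - 41 = 0 \left(-4\right) - 41 = 0 - 41 = -41$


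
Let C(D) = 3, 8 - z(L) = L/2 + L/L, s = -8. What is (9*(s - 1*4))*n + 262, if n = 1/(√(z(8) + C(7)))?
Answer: 262 - 18*√6 ≈ 217.91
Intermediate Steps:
z(L) = 7 - L/2 (z(L) = 8 - (L/2 + L/L) = 8 - (L*(½) + 1) = 8 - (L/2 + 1) = 8 - (1 + L/2) = 8 + (-1 - L/2) = 7 - L/2)
n = √6/6 (n = 1/(√((7 - ½*8) + 3)) = 1/(√((7 - 4) + 3)) = 1/(√(3 + 3)) = 1/(√6) = √6/6 ≈ 0.40825)
(9*(s - 1*4))*n + 262 = (9*(-8 - 1*4))*(√6/6) + 262 = (9*(-8 - 4))*(√6/6) + 262 = (9*(-12))*(√6/6) + 262 = -18*√6 + 262 = 262 - 18*√6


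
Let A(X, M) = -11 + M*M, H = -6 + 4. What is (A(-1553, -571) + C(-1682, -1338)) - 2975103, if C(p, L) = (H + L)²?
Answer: -853473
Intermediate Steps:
H = -2
C(p, L) = (-2 + L)²
A(X, M) = -11 + M²
(A(-1553, -571) + C(-1682, -1338)) - 2975103 = ((-11 + (-571)²) + (-2 - 1338)²) - 2975103 = ((-11 + 326041) + (-1340)²) - 2975103 = (326030 + 1795600) - 2975103 = 2121630 - 2975103 = -853473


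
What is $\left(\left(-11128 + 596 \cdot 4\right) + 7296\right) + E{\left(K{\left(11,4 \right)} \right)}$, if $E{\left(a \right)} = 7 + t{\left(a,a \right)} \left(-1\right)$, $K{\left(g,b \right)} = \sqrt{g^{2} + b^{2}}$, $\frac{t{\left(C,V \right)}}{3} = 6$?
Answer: $-1459$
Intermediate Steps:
$t{\left(C,V \right)} = 18$ ($t{\left(C,V \right)} = 3 \cdot 6 = 18$)
$K{\left(g,b \right)} = \sqrt{b^{2} + g^{2}}$
$E{\left(a \right)} = -11$ ($E{\left(a \right)} = 7 + 18 \left(-1\right) = 7 - 18 = -11$)
$\left(\left(-11128 + 596 \cdot 4\right) + 7296\right) + E{\left(K{\left(11,4 \right)} \right)} = \left(\left(-11128 + 596 \cdot 4\right) + 7296\right) - 11 = \left(\left(-11128 + 2384\right) + 7296\right) - 11 = \left(-8744 + 7296\right) - 11 = -1448 - 11 = -1459$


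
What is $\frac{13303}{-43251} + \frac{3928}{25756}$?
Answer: $- \frac{43185535}{278493189} \approx -0.15507$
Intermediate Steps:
$\frac{13303}{-43251} + \frac{3928}{25756} = 13303 \left(- \frac{1}{43251}\right) + 3928 \cdot \frac{1}{25756} = - \frac{13303}{43251} + \frac{982}{6439} = - \frac{43185535}{278493189}$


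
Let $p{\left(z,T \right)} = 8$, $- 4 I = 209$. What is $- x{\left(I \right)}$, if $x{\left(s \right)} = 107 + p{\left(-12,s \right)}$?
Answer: $-115$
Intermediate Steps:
$I = - \frac{209}{4}$ ($I = \left(- \frac{1}{4}\right) 209 = - \frac{209}{4} \approx -52.25$)
$x{\left(s \right)} = 115$ ($x{\left(s \right)} = 107 + 8 = 115$)
$- x{\left(I \right)} = \left(-1\right) 115 = -115$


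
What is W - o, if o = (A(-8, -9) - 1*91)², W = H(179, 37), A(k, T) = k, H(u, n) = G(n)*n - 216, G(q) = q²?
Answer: 40636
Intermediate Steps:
H(u, n) = -216 + n³ (H(u, n) = n²*n - 216 = n³ - 216 = -216 + n³)
W = 50437 (W = -216 + 37³ = -216 + 50653 = 50437)
o = 9801 (o = (-8 - 1*91)² = (-8 - 91)² = (-99)² = 9801)
W - o = 50437 - 1*9801 = 50437 - 9801 = 40636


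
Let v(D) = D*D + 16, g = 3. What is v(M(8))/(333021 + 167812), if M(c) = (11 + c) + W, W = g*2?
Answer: 641/500833 ≈ 0.0012799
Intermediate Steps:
W = 6 (W = 3*2 = 6)
M(c) = 17 + c (M(c) = (11 + c) + 6 = 17 + c)
v(D) = 16 + D² (v(D) = D² + 16 = 16 + D²)
v(M(8))/(333021 + 167812) = (16 + (17 + 8)²)/(333021 + 167812) = (16 + 25²)/500833 = (16 + 625)*(1/500833) = 641*(1/500833) = 641/500833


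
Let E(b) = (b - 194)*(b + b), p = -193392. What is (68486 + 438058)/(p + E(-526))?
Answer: 10553/11751 ≈ 0.89805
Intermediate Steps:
E(b) = 2*b*(-194 + b) (E(b) = (-194 + b)*(2*b) = 2*b*(-194 + b))
(68486 + 438058)/(p + E(-526)) = (68486 + 438058)/(-193392 + 2*(-526)*(-194 - 526)) = 506544/(-193392 + 2*(-526)*(-720)) = 506544/(-193392 + 757440) = 506544/564048 = 506544*(1/564048) = 10553/11751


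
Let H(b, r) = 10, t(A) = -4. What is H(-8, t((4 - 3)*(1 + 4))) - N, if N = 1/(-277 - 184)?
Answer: 4611/461 ≈ 10.002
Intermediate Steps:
N = -1/461 (N = 1/(-461) = -1/461 ≈ -0.0021692)
H(-8, t((4 - 3)*(1 + 4))) - N = 10 - 1*(-1/461) = 10 + 1/461 = 4611/461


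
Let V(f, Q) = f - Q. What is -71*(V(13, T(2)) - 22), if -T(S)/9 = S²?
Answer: -1917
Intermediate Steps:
T(S) = -9*S²
-71*(V(13, T(2)) - 22) = -71*((13 - (-9)*2²) - 22) = -71*((13 - (-9)*4) - 22) = -71*((13 - 1*(-36)) - 22) = -71*((13 + 36) - 22) = -71*(49 - 22) = -71*27 = -1917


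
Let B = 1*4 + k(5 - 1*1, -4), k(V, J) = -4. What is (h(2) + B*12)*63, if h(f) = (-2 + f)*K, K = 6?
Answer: 0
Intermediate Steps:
h(f) = -12 + 6*f (h(f) = (-2 + f)*6 = -12 + 6*f)
B = 0 (B = 1*4 - 4 = 4 - 4 = 0)
(h(2) + B*12)*63 = ((-12 + 6*2) + 0*12)*63 = ((-12 + 12) + 0)*63 = (0 + 0)*63 = 0*63 = 0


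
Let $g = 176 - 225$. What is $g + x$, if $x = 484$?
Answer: $435$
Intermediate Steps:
$g = -49$ ($g = 176 - 225 = -49$)
$g + x = -49 + 484 = 435$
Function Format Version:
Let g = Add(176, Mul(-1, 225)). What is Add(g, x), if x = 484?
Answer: 435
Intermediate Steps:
g = -49 (g = Add(176, -225) = -49)
Add(g, x) = Add(-49, 484) = 435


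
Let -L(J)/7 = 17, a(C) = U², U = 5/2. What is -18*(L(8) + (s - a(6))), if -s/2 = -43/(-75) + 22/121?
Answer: 1254927/550 ≈ 2281.7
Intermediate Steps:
U = 5/2 (U = 5*(½) = 5/2 ≈ 2.5000)
a(C) = 25/4 (a(C) = (5/2)² = 25/4)
L(J) = -119 (L(J) = -7*17 = -119)
s = -1246/825 (s = -2*(-43/(-75) + 22/121) = -2*(-43*(-1/75) + 22*(1/121)) = -2*(43/75 + 2/11) = -2*623/825 = -1246/825 ≈ -1.5103)
-18*(L(8) + (s - a(6))) = -18*(-119 + (-1246/825 - 1*25/4)) = -18*(-119 + (-1246/825 - 25/4)) = -18*(-119 - 25609/3300) = -18*(-418309/3300) = 1254927/550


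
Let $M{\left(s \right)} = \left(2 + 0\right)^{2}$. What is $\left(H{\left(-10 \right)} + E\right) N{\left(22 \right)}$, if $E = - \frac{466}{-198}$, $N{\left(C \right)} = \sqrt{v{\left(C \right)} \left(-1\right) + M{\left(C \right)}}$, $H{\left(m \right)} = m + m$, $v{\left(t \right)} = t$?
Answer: $- \frac{1747 i \sqrt{2}}{33} \approx - 74.868 i$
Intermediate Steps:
$M{\left(s \right)} = 4$ ($M{\left(s \right)} = 2^{2} = 4$)
$H{\left(m \right)} = 2 m$
$N{\left(C \right)} = \sqrt{4 - C}$ ($N{\left(C \right)} = \sqrt{C \left(-1\right) + 4} = \sqrt{- C + 4} = \sqrt{4 - C}$)
$E = \frac{233}{99}$ ($E = \left(-466\right) \left(- \frac{1}{198}\right) = \frac{233}{99} \approx 2.3535$)
$\left(H{\left(-10 \right)} + E\right) N{\left(22 \right)} = \left(2 \left(-10\right) + \frac{233}{99}\right) \sqrt{4 - 22} = \left(-20 + \frac{233}{99}\right) \sqrt{4 - 22} = - \frac{1747 \sqrt{-18}}{99} = - \frac{1747 \cdot 3 i \sqrt{2}}{99} = - \frac{1747 i \sqrt{2}}{33}$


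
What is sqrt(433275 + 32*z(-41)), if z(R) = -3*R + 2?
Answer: 5*sqrt(17491) ≈ 661.27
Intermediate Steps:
z(R) = 2 - 3*R
sqrt(433275 + 32*z(-41)) = sqrt(433275 + 32*(2 - 3*(-41))) = sqrt(433275 + 32*(2 + 123)) = sqrt(433275 + 32*125) = sqrt(433275 + 4000) = sqrt(437275) = 5*sqrt(17491)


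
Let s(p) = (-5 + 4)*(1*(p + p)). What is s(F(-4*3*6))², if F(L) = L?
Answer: 20736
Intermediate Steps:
s(p) = -2*p
s(F(-4*3*6))² = (-2*(-4*3)*6)² = (-(-24)*6)² = (-2*(-72))² = 144² = 20736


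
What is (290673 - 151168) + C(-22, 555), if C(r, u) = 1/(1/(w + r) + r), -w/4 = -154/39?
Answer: 748165073/5363 ≈ 1.3951e+5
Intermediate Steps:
w = 616/39 (w = -(-616)/39 = -4*(-154/39) = 616/39 ≈ 15.795)
C(r, u) = 1/(r + 1/(616/39 + r)) (C(r, u) = 1/(1/(616/39 + r) + r) = 1/(r + 1/(616/39 + r)))
(290673 - 151168) + C(-22, 555) = (290673 - 151168) + (616 + 39*(-22))/(39 + 39*(-22)² + 616*(-22)) = 139505 + (616 - 858)/(39 + 39*484 - 13552) = 139505 - 242/(39 + 18876 - 13552) = 139505 - 242/5363 = 748165073/5363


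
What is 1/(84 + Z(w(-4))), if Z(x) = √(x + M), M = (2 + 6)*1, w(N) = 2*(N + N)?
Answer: 21/1766 - I*√2/3532 ≈ 0.011891 - 0.0004004*I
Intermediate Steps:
w(N) = 4*N (w(N) = 2*(2*N) = 4*N)
M = 8 (M = 8*1 = 8)
Z(x) = √(8 + x) (Z(x) = √(x + 8) = √(8 + x))
1/(84 + Z(w(-4))) = 1/(84 + √(8 + 4*(-4))) = 1/(84 + √(8 - 16)) = 1/(84 + √(-8)) = 1/(84 + 2*I*√2)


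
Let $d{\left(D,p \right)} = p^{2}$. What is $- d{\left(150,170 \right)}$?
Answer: $-28900$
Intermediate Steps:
$- d{\left(150,170 \right)} = - 170^{2} = \left(-1\right) 28900 = -28900$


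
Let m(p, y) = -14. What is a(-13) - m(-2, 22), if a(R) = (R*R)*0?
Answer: 14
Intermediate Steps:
a(R) = 0 (a(R) = R²*0 = 0)
a(-13) - m(-2, 22) = 0 - 1*(-14) = 0 + 14 = 14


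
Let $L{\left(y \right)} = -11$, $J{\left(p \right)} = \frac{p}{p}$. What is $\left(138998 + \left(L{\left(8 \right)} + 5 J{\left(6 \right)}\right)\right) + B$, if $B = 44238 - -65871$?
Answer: $249101$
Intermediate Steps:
$J{\left(p \right)} = 1$
$B = 110109$ ($B = 44238 + 65871 = 110109$)
$\left(138998 + \left(L{\left(8 \right)} + 5 J{\left(6 \right)}\right)\right) + B = \left(138998 + \left(-11 + 5 \cdot 1\right)\right) + 110109 = \left(138998 + \left(-11 + 5\right)\right) + 110109 = \left(138998 - 6\right) + 110109 = 138992 + 110109 = 249101$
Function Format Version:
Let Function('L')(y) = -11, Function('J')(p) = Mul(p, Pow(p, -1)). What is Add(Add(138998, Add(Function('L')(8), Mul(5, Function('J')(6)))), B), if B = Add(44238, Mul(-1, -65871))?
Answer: 249101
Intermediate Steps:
Function('J')(p) = 1
B = 110109 (B = Add(44238, 65871) = 110109)
Add(Add(138998, Add(Function('L')(8), Mul(5, Function('J')(6)))), B) = Add(Add(138998, Add(-11, Mul(5, 1))), 110109) = Add(Add(138998, Add(-11, 5)), 110109) = Add(Add(138998, -6), 110109) = Add(138992, 110109) = 249101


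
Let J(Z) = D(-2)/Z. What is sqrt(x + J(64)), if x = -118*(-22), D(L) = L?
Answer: sqrt(166142)/8 ≈ 50.951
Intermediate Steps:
J(Z) = -2/Z
x = 2596
sqrt(x + J(64)) = sqrt(2596 - 2/64) = sqrt(2596 - 2*1/64) = sqrt(2596 - 1/32) = sqrt(83071/32) = sqrt(166142)/8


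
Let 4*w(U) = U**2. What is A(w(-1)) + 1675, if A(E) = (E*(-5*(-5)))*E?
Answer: 26825/16 ≈ 1676.6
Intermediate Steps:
w(U) = U**2/4
A(E) = 25*E**2 (A(E) = (E*25)*E = (25*E)*E = 25*E**2)
A(w(-1)) + 1675 = 25*((1/4)*(-1)**2)**2 + 1675 = 25*((1/4)*1)**2 + 1675 = 25*(1/4)**2 + 1675 = 25*(1/16) + 1675 = 25/16 + 1675 = 26825/16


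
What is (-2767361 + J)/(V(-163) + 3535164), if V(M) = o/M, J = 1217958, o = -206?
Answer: -252552689/576231938 ≈ -0.43828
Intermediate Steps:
V(M) = -206/M
(-2767361 + J)/(V(-163) + 3535164) = (-2767361 + 1217958)/(-206/(-163) + 3535164) = -1549403/(-206*(-1/163) + 3535164) = -1549403/(206/163 + 3535164) = -1549403/576231938/163 = -1549403*163/576231938 = -252552689/576231938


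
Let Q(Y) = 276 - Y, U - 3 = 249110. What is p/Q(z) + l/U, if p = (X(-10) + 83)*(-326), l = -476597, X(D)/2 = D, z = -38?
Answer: -2632967126/39110741 ≈ -67.321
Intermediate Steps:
U = 249113 (U = 3 + 249110 = 249113)
X(D) = 2*D
p = -20538 (p = (2*(-10) + 83)*(-326) = (-20 + 83)*(-326) = 63*(-326) = -20538)
p/Q(z) + l/U = -20538/(276 - 1*(-38)) - 476597/249113 = -20538/(276 + 38) - 476597*1/249113 = -20538/314 - 476597/249113 = -20538*1/314 - 476597/249113 = -10269/157 - 476597/249113 = -2632967126/39110741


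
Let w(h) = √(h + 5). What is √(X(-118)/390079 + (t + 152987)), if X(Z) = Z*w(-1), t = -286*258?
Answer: √12051048544602315/390079 ≈ 281.42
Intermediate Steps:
t = -73788
w(h) = √(5 + h)
X(Z) = 2*Z (X(Z) = Z*√(5 - 1) = Z*√4 = Z*2 = 2*Z)
√(X(-118)/390079 + (t + 152987)) = √((2*(-118))/390079 + (-73788 + 152987)) = √(-236*1/390079 + 79199) = √(-236/390079 + 79199) = √(30893866485/390079) = √12051048544602315/390079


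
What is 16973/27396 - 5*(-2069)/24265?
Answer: 139052293/132952788 ≈ 1.0459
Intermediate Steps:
16973/27396 - 5*(-2069)/24265 = 16973*(1/27396) + 10345*(1/24265) = 16973/27396 + 2069/4853 = 139052293/132952788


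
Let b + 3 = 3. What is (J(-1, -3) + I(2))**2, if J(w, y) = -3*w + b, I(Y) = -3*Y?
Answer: 9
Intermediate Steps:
b = 0 (b = -3 + 3 = 0)
J(w, y) = -3*w (J(w, y) = -3*w + 0 = -3*w)
(J(-1, -3) + I(2))**2 = (-3*(-1) - 3*2)**2 = (3 - 6)**2 = (-3)**2 = 9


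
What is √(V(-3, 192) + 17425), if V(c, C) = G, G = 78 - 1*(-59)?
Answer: √17562 ≈ 132.52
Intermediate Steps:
G = 137 (G = 78 + 59 = 137)
V(c, C) = 137
√(V(-3, 192) + 17425) = √(137 + 17425) = √17562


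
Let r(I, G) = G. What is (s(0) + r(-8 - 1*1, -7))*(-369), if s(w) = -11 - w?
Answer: 6642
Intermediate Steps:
(s(0) + r(-8 - 1*1, -7))*(-369) = ((-11 - 1*0) - 7)*(-369) = ((-11 + 0) - 7)*(-369) = (-11 - 7)*(-369) = -18*(-369) = 6642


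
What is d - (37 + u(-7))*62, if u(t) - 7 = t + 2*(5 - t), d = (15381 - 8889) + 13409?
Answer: 16119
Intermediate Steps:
d = 19901 (d = 6492 + 13409 = 19901)
u(t) = 17 - t (u(t) = 7 + (t + 2*(5 - t)) = 7 + (t + (10 - 2*t)) = 7 + (10 - t) = 17 - t)
d - (37 + u(-7))*62 = 19901 - (37 + (17 - 1*(-7)))*62 = 19901 - (37 + (17 + 7))*62 = 19901 - (37 + 24)*62 = 19901 - 61*62 = 19901 - 1*3782 = 19901 - 3782 = 16119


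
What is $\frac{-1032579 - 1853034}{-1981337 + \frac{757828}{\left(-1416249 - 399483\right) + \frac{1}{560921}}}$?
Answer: $\frac{979648501017518941}{672652303317960405} \approx 1.4564$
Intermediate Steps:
$\frac{-1032579 - 1853034}{-1981337 + \frac{757828}{\left(-1416249 - 399483\right) + \frac{1}{560921}}} = - \frac{2885613}{-1981337 + \frac{757828}{-1815732 + \frac{1}{560921}}} = - \frac{2885613}{-1981337 + \frac{757828}{- \frac{1018482209171}{560921}}} = - \frac{2885613}{-1981337 + 757828 \left(- \frac{560921}{1018482209171}\right)} = - \frac{2885613}{-1981337 - \frac{425081639588}{1018482209171}} = - \frac{2885613}{- \frac{2017956909953881215}{1018482209171}} = \left(-2885613\right) \left(- \frac{1018482209171}{2017956909953881215}\right) = \frac{979648501017518941}{672652303317960405}$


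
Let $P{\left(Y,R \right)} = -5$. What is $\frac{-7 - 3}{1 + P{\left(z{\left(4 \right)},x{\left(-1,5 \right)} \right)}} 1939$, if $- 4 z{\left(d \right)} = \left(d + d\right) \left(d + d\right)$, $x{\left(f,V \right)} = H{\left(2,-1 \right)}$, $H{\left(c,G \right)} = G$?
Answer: $\frac{9695}{2} \approx 4847.5$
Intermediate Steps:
$x{\left(f,V \right)} = -1$
$z{\left(d \right)} = - d^{2}$ ($z{\left(d \right)} = - \frac{\left(d + d\right) \left(d + d\right)}{4} = - \frac{2 d 2 d}{4} = - \frac{4 d^{2}}{4} = - d^{2}$)
$\frac{-7 - 3}{1 + P{\left(z{\left(4 \right)},x{\left(-1,5 \right)} \right)}} 1939 = \frac{-7 - 3}{1 - 5} \cdot 1939 = - \frac{10}{-4} \cdot 1939 = \left(-10\right) \left(- \frac{1}{4}\right) 1939 = \frac{5}{2} \cdot 1939 = \frac{9695}{2}$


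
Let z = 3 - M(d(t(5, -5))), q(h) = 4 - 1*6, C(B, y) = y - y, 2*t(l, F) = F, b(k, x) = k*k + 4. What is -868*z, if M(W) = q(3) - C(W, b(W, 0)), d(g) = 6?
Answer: -4340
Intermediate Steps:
b(k, x) = 4 + k² (b(k, x) = k² + 4 = 4 + k²)
t(l, F) = F/2
C(B, y) = 0
q(h) = -2 (q(h) = 4 - 6 = -2)
M(W) = -2 (M(W) = -2 - 1*0 = -2 + 0 = -2)
z = 5 (z = 3 - 1*(-2) = 3 + 2 = 5)
-868*z = -868*5 = -4340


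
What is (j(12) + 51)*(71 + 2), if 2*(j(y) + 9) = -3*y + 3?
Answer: 3723/2 ≈ 1861.5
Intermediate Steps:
j(y) = -15/2 - 3*y/2 (j(y) = -9 + (-3*y + 3)/2 = -9 + (3 - 3*y)/2 = -9 + (3/2 - 3*y/2) = -15/2 - 3*y/2)
(j(12) + 51)*(71 + 2) = ((-15/2 - 3/2*12) + 51)*(71 + 2) = ((-15/2 - 18) + 51)*73 = (-51/2 + 51)*73 = (51/2)*73 = 3723/2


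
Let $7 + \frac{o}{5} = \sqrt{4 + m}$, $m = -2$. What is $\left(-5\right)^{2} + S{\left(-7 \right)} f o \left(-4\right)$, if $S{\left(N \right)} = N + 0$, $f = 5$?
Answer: $-4875 + 700 \sqrt{2} \approx -3885.1$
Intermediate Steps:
$o = -35 + 5 \sqrt{2}$ ($o = -35 + 5 \sqrt{4 - 2} = -35 + 5 \sqrt{2} \approx -27.929$)
$S{\left(N \right)} = N$
$\left(-5\right)^{2} + S{\left(-7 \right)} f o \left(-4\right) = \left(-5\right)^{2} - 7 \cdot 5 \left(-35 + 5 \sqrt{2}\right) \left(-4\right) = 25 - 7 \left(-175 + 25 \sqrt{2}\right) \left(-4\right) = 25 - 7 \left(700 - 100 \sqrt{2}\right) = 25 - \left(4900 - 700 \sqrt{2}\right) = -4875 + 700 \sqrt{2}$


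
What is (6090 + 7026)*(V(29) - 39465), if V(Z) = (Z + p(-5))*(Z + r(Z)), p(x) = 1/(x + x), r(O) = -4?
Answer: -508146630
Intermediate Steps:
p(x) = 1/(2*x)
V(Z) = (-4 + Z)*(-⅒ + Z) (V(Z) = (Z + (½)/(-5))*(Z - 4) = (Z + (½)*(-⅕))*(-4 + Z) = (Z - ⅒)*(-4 + Z) = (-⅒ + Z)*(-4 + Z) = (-4 + Z)*(-⅒ + Z))
(6090 + 7026)*(V(29) - 39465) = (6090 + 7026)*((⅖ + 29² - 41/10*29) - 39465) = 13116*((⅖ + 841 - 1189/10) - 39465) = 13116*(1445/2 - 39465) = 13116*(-77485/2) = -508146630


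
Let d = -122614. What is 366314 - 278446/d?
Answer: 22457751621/61307 ≈ 3.6632e+5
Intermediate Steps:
366314 - 278446/d = 366314 - 278446/(-122614) = 366314 - 278446*(-1/122614) = 366314 + 139223/61307 = 22457751621/61307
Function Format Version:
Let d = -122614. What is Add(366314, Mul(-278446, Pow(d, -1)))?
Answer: Rational(22457751621, 61307) ≈ 3.6632e+5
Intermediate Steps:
Add(366314, Mul(-278446, Pow(d, -1))) = Add(366314, Mul(-278446, Pow(-122614, -1))) = Add(366314, Mul(-278446, Rational(-1, 122614))) = Add(366314, Rational(139223, 61307)) = Rational(22457751621, 61307)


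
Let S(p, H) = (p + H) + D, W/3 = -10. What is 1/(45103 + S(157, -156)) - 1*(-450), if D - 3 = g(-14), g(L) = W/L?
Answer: 142093807/315764 ≈ 450.00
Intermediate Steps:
W = -30 (W = 3*(-10) = -30)
g(L) = -30/L
D = 36/7 (D = 3 - 30/(-14) = 3 - 30*(-1/14) = 3 + 15/7 = 36/7 ≈ 5.1429)
S(p, H) = 36/7 + H + p (S(p, H) = (p + H) + 36/7 = (H + p) + 36/7 = 36/7 + H + p)
1/(45103 + S(157, -156)) - 1*(-450) = 1/(45103 + (36/7 - 156 + 157)) - 1*(-450) = 1/(45103 + 43/7) + 450 = 1/(315764/7) + 450 = 7/315764 + 450 = 142093807/315764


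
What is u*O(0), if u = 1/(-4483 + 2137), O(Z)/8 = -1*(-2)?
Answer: -8/1173 ≈ -0.0068201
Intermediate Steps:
O(Z) = 16 (O(Z) = 8*(-1*(-2)) = 8*2 = 16)
u = -1/2346 (u = 1/(-2346) = -1/2346 ≈ -0.00042626)
u*O(0) = -1/2346*16 = -8/1173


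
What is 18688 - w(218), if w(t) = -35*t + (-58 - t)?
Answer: 26594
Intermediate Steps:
w(t) = -58 - 36*t
18688 - w(218) = 18688 - (-58 - 36*218) = 18688 - (-58 - 7848) = 18688 - 1*(-7906) = 18688 + 7906 = 26594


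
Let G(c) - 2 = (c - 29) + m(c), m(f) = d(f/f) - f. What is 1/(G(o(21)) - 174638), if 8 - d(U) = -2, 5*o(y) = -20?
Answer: -1/174655 ≈ -5.7256e-6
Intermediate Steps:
o(y) = -4 (o(y) = (⅕)*(-20) = -4)
d(U) = 10 (d(U) = 8 - 1*(-2) = 8 + 2 = 10)
m(f) = 10 - f
G(c) = -17 (G(c) = 2 + ((c - 29) + (10 - c)) = 2 + ((-29 + c) + (10 - c)) = 2 - 19 = -17)
1/(G(o(21)) - 174638) = 1/(-17 - 174638) = 1/(-174655) = -1/174655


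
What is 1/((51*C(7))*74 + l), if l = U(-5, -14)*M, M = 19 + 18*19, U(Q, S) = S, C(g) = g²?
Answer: 1/179872 ≈ 5.5595e-6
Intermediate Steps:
M = 361 (M = 19 + 342 = 361)
l = -5054 (l = -14*361 = -5054)
1/((51*C(7))*74 + l) = 1/((51*7²)*74 - 5054) = 1/((51*49)*74 - 5054) = 1/(2499*74 - 5054) = 1/(184926 - 5054) = 1/179872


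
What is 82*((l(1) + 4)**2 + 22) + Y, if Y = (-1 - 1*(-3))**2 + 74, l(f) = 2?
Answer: 4834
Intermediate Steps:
Y = 78 (Y = (-1 + 3)**2 + 74 = 2**2 + 74 = 4 + 74 = 78)
82*((l(1) + 4)**2 + 22) + Y = 82*((2 + 4)**2 + 22) + 78 = 82*(6**2 + 22) + 78 = 82*(36 + 22) + 78 = 82*58 + 78 = 4756 + 78 = 4834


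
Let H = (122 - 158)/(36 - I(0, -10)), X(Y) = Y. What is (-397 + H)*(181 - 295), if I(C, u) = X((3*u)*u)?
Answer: 497667/11 ≈ 45242.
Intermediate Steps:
I(C, u) = 3*u² (I(C, u) = (3*u)*u = 3*u²)
H = 3/22 (H = (122 - 158)/(36 - 3*(-10)²) = -36/(36 - 3*100) = -36/(36 - 1*300) = -36/(36 - 300) = -36/(-264) = -36*(-1/264) = 3/22 ≈ 0.13636)
(-397 + H)*(181 - 295) = (-397 + 3/22)*(181 - 295) = -8731/22*(-114) = 497667/11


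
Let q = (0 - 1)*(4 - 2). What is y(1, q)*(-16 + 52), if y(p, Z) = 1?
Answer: 36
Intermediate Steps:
q = -2 (q = -1*2 = -2)
y(1, q)*(-16 + 52) = 1*(-16 + 52) = 1*36 = 36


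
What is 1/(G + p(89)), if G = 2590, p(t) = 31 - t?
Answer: 1/2532 ≈ 0.00039494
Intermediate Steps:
1/(G + p(89)) = 1/(2590 + (31 - 1*89)) = 1/(2590 + (31 - 89)) = 1/(2590 - 58) = 1/2532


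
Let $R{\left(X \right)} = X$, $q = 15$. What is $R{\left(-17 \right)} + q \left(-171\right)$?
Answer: $-2582$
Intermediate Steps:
$R{\left(-17 \right)} + q \left(-171\right) = -17 + 15 \left(-171\right) = -17 - 2565 = -2582$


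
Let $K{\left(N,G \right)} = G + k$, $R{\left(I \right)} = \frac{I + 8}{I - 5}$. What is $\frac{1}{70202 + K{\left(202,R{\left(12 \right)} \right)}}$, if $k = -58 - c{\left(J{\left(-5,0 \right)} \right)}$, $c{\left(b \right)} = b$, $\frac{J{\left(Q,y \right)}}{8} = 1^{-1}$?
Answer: $\frac{7}{490972} \approx 1.4257 \cdot 10^{-5}$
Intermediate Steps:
$J{\left(Q,y \right)} = 8$ ($J{\left(Q,y \right)} = \frac{8}{1} = 8 \cdot 1 = 8$)
$k = -66$ ($k = -58 - 8 = -66$)
$R{\left(I \right)} = \frac{8 + I}{-5 + I}$
$K{\left(N,G \right)} = -66 + G$ ($K{\left(N,G \right)} = G - 66 = -66 + G$)
$\frac{1}{70202 + K{\left(202,R{\left(12 \right)} \right)}} = \frac{1}{70202 - \left(66 - \frac{8 + 12}{-5 + 12}\right)} = \frac{1}{70202 - \left(66 - \frac{1}{7} \cdot 20\right)} = \frac{1}{70202 + \left(-66 + \frac{1}{7} \cdot 20\right)} = \frac{1}{70202 + \left(-66 + \frac{20}{7}\right)} = \frac{1}{70202 - \frac{442}{7}} = \frac{1}{\frac{490972}{7}} = \frac{7}{490972}$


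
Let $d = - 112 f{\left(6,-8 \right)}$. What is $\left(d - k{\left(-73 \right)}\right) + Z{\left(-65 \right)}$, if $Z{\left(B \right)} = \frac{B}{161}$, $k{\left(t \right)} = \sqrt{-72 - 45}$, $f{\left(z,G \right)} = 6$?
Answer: $- \frac{108257}{161} - 3 i \sqrt{13} \approx -672.4 - 10.817 i$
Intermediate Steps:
$k{\left(t \right)} = 3 i \sqrt{13}$ ($k{\left(t \right)} = \sqrt{-117} = 3 i \sqrt{13}$)
$d = -672$ ($d = \left(-112\right) 6 = -672$)
$Z{\left(B \right)} = \frac{B}{161}$ ($Z{\left(B \right)} = B \frac{1}{161} = \frac{B}{161}$)
$\left(d - k{\left(-73 \right)}\right) + Z{\left(-65 \right)} = \left(-672 - 3 i \sqrt{13}\right) + \frac{1}{161} \left(-65\right) = \left(-672 - 3 i \sqrt{13}\right) - \frac{65}{161} = - \frac{108257}{161} - 3 i \sqrt{13}$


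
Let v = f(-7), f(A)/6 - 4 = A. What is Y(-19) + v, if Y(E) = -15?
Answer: -33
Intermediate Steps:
f(A) = 24 + 6*A
v = -18 (v = 24 + 6*(-7) = 24 - 42 = -18)
Y(-19) + v = -15 - 18 = -33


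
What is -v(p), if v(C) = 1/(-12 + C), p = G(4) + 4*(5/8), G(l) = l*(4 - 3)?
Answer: 2/11 ≈ 0.18182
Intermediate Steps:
G(l) = l (G(l) = l*1 = l)
p = 13/2 (p = 4 + 4*(5/8) = 4 + 5/2 = 13/2 ≈ 6.5000)
-v(p) = -1/(-12 + 13/2) = -1/(-11/2) = -1*(-2/11) = 2/11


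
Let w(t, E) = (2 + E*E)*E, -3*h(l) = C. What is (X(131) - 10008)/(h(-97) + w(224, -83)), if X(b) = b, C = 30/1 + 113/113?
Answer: 29631/1715890 ≈ 0.017269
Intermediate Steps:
C = 31 (C = 30*1 + 113*(1/113) = 30 + 1 = 31)
h(l) = -31/3 (h(l) = -1/3*31 = -31/3)
w(t, E) = E*(2 + E**2) (w(t, E) = (2 + E**2)*E = E*(2 + E**2))
(X(131) - 10008)/(h(-97) + w(224, -83)) = (131 - 10008)/(-31/3 - 83*(2 + (-83)**2)) = -9877/(-31/3 - 83*(2 + 6889)) = -9877/(-31/3 - 83*6891) = -9877/(-31/3 - 571953) = -9877/(-1715890/3) = -9877*(-3/1715890) = 29631/1715890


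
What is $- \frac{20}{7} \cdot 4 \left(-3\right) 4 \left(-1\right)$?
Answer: $- \frac{960}{7} \approx -137.14$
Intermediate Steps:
$- \frac{20}{7} \cdot 4 \left(-3\right) 4 \left(-1\right) = \left(-20\right) \frac{1}{7} \cdot 4 \left(\left(-12\right) \left(-1\right)\right) = \left(- \frac{20}{7}\right) 4 \cdot 12 = \left(- \frac{80}{7}\right) 12 = - \frac{960}{7}$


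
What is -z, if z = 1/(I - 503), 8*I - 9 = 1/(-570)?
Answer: 4560/2288551 ≈ 0.0019925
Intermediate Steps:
I = 5129/4560 (I = 9/8 + (⅛)/(-570) = 9/8 + (⅛)*(-1/570) = 9/8 - 1/4560 = 5129/4560 ≈ 1.1248)
z = -4560/2288551 (z = 1/(5129/4560 - 503) = 1/(-2288551/4560) = -4560/2288551 ≈ -0.0019925)
-z = -1*(-4560/2288551) = 4560/2288551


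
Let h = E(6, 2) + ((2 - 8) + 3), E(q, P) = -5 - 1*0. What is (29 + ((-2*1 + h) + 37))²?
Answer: 3136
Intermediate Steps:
E(q, P) = -5 (E(q, P) = -5 + 0 = -5)
h = -8 (h = -5 + ((2 - 8) + 3) = -5 + (-6 + 3) = -5 - 3 = -8)
(29 + ((-2*1 + h) + 37))² = (29 + ((-2*1 - 8) + 37))² = (29 + ((-2 - 8) + 37))² = (29 + (-10 + 37))² = (29 + 27)² = 56² = 3136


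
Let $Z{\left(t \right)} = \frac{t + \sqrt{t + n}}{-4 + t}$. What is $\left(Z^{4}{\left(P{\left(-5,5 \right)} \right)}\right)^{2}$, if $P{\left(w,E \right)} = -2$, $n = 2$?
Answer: $\frac{1}{6561} \approx 0.00015242$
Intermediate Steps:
$Z{\left(t \right)} = \frac{t + \sqrt{2 + t}}{-4 + t}$ ($Z{\left(t \right)} = \frac{t + \sqrt{t + 2}}{-4 + t} = \frac{t + \sqrt{2 + t}}{-4 + t}$)
$\left(Z^{4}{\left(P{\left(-5,5 \right)} \right)}\right)^{2} = \left(\left(\frac{-2 + \sqrt{2 - 2}}{-4 - 2}\right)^{4}\right)^{2} = \left(\left(\frac{-2 + \sqrt{0}}{-6}\right)^{4}\right)^{2} = \left(\left(- \frac{-2 + 0}{6}\right)^{4}\right)^{2} = \left(\left(\left(- \frac{1}{6}\right) \left(-2\right)\right)^{4}\right)^{2} = \left(\left(\frac{1}{3}\right)^{4}\right)^{2} = \left(\frac{1}{81}\right)^{2} = \frac{1}{6561}$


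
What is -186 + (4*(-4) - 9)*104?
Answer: -2786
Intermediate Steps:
-186 + (4*(-4) - 9)*104 = -186 + (-16 - 9)*104 = -186 - 25*104 = -186 - 2600 = -2786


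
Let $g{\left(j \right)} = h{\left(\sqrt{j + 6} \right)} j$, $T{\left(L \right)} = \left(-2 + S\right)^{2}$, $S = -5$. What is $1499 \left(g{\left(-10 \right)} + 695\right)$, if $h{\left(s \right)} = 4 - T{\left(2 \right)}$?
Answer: $1716355$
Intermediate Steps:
$T{\left(L \right)} = 49$ ($T{\left(L \right)} = \left(-2 - 5\right)^{2} = \left(-7\right)^{2} = 49$)
$h{\left(s \right)} = -45$ ($h{\left(s \right)} = 4 - 49 = -45$)
$g{\left(j \right)} = - 45 j$
$1499 \left(g{\left(-10 \right)} + 695\right) = 1499 \left(\left(-45\right) \left(-10\right) + 695\right) = 1499 \left(450 + 695\right) = 1499 \cdot 1145 = 1716355$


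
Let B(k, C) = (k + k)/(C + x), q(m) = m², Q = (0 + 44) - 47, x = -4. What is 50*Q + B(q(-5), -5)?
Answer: -1400/9 ≈ -155.56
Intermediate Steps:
Q = -3 (Q = 44 - 47 = -3)
B(k, C) = 2*k/(-4 + C) (B(k, C) = (k + k)/(C - 4) = (2*k)/(-4 + C) = 2*k/(-4 + C))
50*Q + B(q(-5), -5) = 50*(-3) + 2*(-5)²/(-4 - 5) = -150 + 2*25/(-9) = -150 + 2*25*(-⅑) = -150 - 50/9 = -1400/9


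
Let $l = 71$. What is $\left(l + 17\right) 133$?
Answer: $11704$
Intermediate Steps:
$\left(l + 17\right) 133 = \left(71 + 17\right) 133 = 88 \cdot 133 = 11704$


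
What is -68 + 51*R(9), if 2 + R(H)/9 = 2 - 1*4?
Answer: -1904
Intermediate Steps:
R(H) = -36 (R(H) = -18 + 9*(2 - 1*4) = -18 + 9*(2 - 4) = -18 + 9*(-2) = -18 - 18 = -36)
-68 + 51*R(9) = -68 + 51*(-36) = -68 - 1836 = -1904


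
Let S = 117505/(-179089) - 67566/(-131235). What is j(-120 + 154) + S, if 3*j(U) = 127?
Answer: 991629093434/23502744915 ≈ 42.192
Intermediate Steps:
j(U) = 127/3 (j(U) = (1/3)*127 = 127/3)
S = -1106813767/7834248305 (S = 117505*(-1/179089) - 67566*(-1/131235) = -117505/179089 + 22522/43745 = -1106813767/7834248305 ≈ -0.14128)
j(-120 + 154) + S = 127/3 - 1106813767/7834248305 = 991629093434/23502744915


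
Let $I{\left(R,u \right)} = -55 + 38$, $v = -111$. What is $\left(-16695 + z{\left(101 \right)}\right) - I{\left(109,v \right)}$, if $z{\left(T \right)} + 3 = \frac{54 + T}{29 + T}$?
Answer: $- \frac{433675}{26} \approx -16680.0$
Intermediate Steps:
$I{\left(R,u \right)} = -17$
$z{\left(T \right)} = -3 + \frac{54 + T}{29 + T}$
$\left(-16695 + z{\left(101 \right)}\right) - I{\left(109,v \right)} = \left(-16695 + \frac{-33 - 202}{29 + 101}\right) - -17 = \left(-16695 + \frac{-33 - 202}{130}\right) + 17 = \left(-16695 + \frac{1}{130} \left(-235\right)\right) + 17 = \left(-16695 - \frac{47}{26}\right) + 17 = - \frac{434117}{26} + 17 = - \frac{433675}{26}$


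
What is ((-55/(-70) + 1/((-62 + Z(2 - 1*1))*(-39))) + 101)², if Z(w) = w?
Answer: 11492703427921/1109289636 ≈ 10360.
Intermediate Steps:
((-55/(-70) + 1/((-62 + Z(2 - 1*1))*(-39))) + 101)² = ((-55/(-70) + 1/((-62 + (2 - 1*1))*(-39))) + 101)² = ((-55*(-1/70) - 1/39/(-62 + (2 - 1))) + 101)² = ((11/14 - 1/39/(-62 + 1)) + 101)² = ((11/14 - 1/39/(-61)) + 101)² = ((11/14 - 1/61*(-1/39)) + 101)² = ((11/14 + 1/2379) + 101)² = (26183/33306 + 101)² = (3390089/33306)² = 11492703427921/1109289636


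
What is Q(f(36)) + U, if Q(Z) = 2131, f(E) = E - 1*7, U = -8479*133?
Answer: -1125576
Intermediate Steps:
U = -1127707
f(E) = -7 + E (f(E) = E - 7 = -7 + E)
Q(f(36)) + U = 2131 - 1127707 = -1125576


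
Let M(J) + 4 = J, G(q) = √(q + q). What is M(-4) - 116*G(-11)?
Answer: -8 - 116*I*√22 ≈ -8.0 - 544.09*I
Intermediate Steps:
G(q) = √2*√q (G(q) = √(2*q) = √2*√q)
M(J) = -4 + J
M(-4) - 116*G(-11) = (-4 - 4) - 116*√2*√(-11) = -8 - 116*√2*I*√11 = -8 - 116*I*√22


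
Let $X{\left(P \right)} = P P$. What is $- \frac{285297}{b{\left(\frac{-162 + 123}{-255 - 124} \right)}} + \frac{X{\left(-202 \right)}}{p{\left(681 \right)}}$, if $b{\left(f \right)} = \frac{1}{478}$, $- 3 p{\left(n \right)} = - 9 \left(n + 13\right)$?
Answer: $- \frac{141963196204}{1041} \approx -1.3637 \cdot 10^{8}$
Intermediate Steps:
$X{\left(P \right)} = P^{2}$
$p{\left(n \right)} = 39 + 3 n$ ($p{\left(n \right)} = - \frac{\left(-9\right) \left(n + 13\right)}{3} = - \frac{\left(-9\right) \left(13 + n\right)}{3} = - \frac{-117 - 9 n}{3} = 39 + 3 n$)
$b{\left(f \right)} = \frac{1}{478}$
$- \frac{285297}{b{\left(\frac{-162 + 123}{-255 - 124} \right)}} + \frac{X{\left(-202 \right)}}{p{\left(681 \right)}} = - 285297 \frac{1}{\frac{1}{478}} + \frac{\left(-202\right)^{2}}{39 + 3 \cdot 681} = \left(-285297\right) 478 + \frac{40804}{39 + 2043} = -136371966 + \frac{40804}{2082} = -136371966 + 40804 \cdot \frac{1}{2082} = -136371966 + \frac{20402}{1041} = - \frac{141963196204}{1041}$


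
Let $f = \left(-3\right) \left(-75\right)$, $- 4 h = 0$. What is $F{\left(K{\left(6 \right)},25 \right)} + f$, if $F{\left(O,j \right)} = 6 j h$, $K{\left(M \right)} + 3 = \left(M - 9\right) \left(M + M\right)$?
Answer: $225$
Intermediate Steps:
$h = 0$ ($h = \left(- \frac{1}{4}\right) 0 = 0$)
$f = 225$
$K{\left(M \right)} = -3 + 2 M \left(-9 + M\right)$ ($K{\left(M \right)} = -3 + \left(M - 9\right) \left(M + M\right) = -3 + \left(M - 9\right) 2 M = -3 + \left(-9 + M\right) 2 M = -3 + 2 M \left(-9 + M\right)$)
$F{\left(O,j \right)} = 0$ ($F{\left(O,j \right)} = 6 j 0 = 0$)
$F{\left(K{\left(6 \right)},25 \right)} + f = 0 + 225 = 225$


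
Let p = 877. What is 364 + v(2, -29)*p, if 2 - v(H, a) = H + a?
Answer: 25797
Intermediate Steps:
v(H, a) = 2 - H - a (v(H, a) = 2 - (H + a) = 2 + (-H - a) = 2 - H - a)
364 + v(2, -29)*p = 364 + (2 - 1*2 - 1*(-29))*877 = 364 + (2 - 2 + 29)*877 = 364 + 29*877 = 364 + 25433 = 25797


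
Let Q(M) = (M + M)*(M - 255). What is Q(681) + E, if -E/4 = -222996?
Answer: 1472196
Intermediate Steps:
E = 891984 (E = -4*(-222996) = 891984)
Q(M) = 2*M*(-255 + M) (Q(M) = (2*M)*(-255 + M) = 2*M*(-255 + M))
Q(681) + E = 2*681*(-255 + 681) + 891984 = 2*681*426 + 891984 = 580212 + 891984 = 1472196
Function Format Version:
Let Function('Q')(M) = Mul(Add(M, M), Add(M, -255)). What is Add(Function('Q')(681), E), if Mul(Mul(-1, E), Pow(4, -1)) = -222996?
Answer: 1472196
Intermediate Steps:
E = 891984 (E = Mul(-4, -222996) = 891984)
Function('Q')(M) = Mul(2, M, Add(-255, M)) (Function('Q')(M) = Mul(Mul(2, M), Add(-255, M)) = Mul(2, M, Add(-255, M)))
Add(Function('Q')(681), E) = Add(Mul(2, 681, Add(-255, 681)), 891984) = Add(Mul(2, 681, 426), 891984) = Add(580212, 891984) = 1472196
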